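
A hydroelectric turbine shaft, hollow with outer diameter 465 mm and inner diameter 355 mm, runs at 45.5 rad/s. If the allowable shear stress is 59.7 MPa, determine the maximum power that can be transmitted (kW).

J = π(d_o⁴ − d_i⁴)/32 = π(0.465⁴ − 0.355⁴)/32 = 3.031×10^-3 m⁴.
T_max = τ_allow·J/r = 5.97×10^7 × 3.031×10^-3 / 0.233 = 778200 N·m.
ω = 45.5 rad/s, so P_max = T_max·ω = 3.541×10^7 W.

35400 kW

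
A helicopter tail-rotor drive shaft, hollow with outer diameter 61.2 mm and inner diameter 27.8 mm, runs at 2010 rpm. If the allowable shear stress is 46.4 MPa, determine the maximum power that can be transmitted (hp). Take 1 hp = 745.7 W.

564 hp

J = π(d_o⁴ − d_i⁴)/32 = π(0.0612⁴ − 0.0278⁴)/32 = 1.319×10^-6 m⁴.
T_max = τ_allow·J/r = 4.64×10^7 × 1.319×10^-6 / 0.0306 = 1999 N·m.
ω = 2π·2010/60 = 210.5 rad/s, so P_max = T_max·ω = 4.209×10^5 W.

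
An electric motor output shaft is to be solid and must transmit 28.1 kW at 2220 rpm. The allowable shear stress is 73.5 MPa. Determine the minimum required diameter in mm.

20.3 mm

ω = 2π·2220/60 = 232.5 rad/s, so T = P/ω = 28.1×10³ / 232.5 = 120.9 N·m.
For a solid shaft τ_max = 16T/(πd³), so d = (16T/(π τ_allow))^(1/3) = (16·120.9/(π·7.35×10^7))^(1/3) = 0.02031 m.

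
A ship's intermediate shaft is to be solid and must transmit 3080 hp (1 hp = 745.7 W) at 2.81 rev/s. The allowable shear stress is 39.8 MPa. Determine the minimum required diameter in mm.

255 mm

ω = 2π·2.81 = 17.66 rad/s, so T = P/ω = 3080×745.7 / 17.66 = 130100 N·m.
For a solid shaft τ_max = 16T/(πd³), so d = (16T/(π τ_allow))^(1/3) = (16·130100/(π·3.98×10^7))^(1/3) = 0.2553 m.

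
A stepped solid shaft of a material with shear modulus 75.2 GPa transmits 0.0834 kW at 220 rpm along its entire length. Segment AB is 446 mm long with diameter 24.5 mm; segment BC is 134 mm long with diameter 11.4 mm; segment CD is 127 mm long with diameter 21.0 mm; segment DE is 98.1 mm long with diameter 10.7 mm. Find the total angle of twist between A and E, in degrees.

0.486°

ω = 2π·220/60 = 23.04 rad/s, so T = P/ω = 0.0834×10³ / 23.04 = 3.620 N·m.
J_AB = π(0.0245)⁴/32 = 3.54×10^-8 m⁴; J_BC = π(0.0114)⁴/32 = 1.66×10^-9 m⁴; J_CD = π(0.0210)⁴/32 = 1.91×10^-8 m⁴; J_DE = π(0.0107)⁴/32 = 1.29×10^-9 m⁴.
θ = (T/G)·Σ L_i/J_i = (3.620/75.2×10⁹)·(0.446/3.54×10^-8 + 0.134/1.66×10^-9 + 0.127/1.91×10^-8 + 0.0981/1.29×10^-9) = 8.487×10^-3 rad.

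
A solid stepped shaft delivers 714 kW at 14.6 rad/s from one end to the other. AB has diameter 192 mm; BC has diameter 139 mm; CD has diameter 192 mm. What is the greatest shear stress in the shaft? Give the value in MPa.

92.7 MPa

ω = 14.6 rad/s, so T = P/ω = 714×10³ / 14.60 = 48900 N·m.
Under the same torque, τ_max = 16T/(πd³) is largest where d is smallest — segment BC (d = 139 mm).
τ_max = 16·48900/(π·(0.139)³) = 9.274×10^7 Pa.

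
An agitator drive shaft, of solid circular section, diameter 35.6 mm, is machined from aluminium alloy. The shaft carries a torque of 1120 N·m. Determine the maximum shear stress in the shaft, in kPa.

126000 kPa

J = πd⁴/32 = π(0.0356)⁴/32 = 1.577×10^-7 m⁴.
τ_max = T·r/J = 1120 × 0.0178 / 1.577×10^-7 = 1.264×10^8 Pa.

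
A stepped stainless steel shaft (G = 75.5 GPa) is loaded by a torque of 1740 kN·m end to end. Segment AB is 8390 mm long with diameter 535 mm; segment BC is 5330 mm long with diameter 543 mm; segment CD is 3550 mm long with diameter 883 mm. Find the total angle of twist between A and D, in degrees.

2.28°

J_AB = π(0.535)⁴/32 = 8.04×10^-3 m⁴; J_BC = π(0.543)⁴/32 = 8.53×10^-3 m⁴; J_CD = π(0.883)⁴/32 = 0.0597 m⁴.
θ = (T/G)·Σ L_i/J_i = (1.740e6/75.5×10⁹)·(8.39/8.04×10^-3 + 5.33/8.53×10^-3 + 3.55/0.0597) = 0.03980 rad.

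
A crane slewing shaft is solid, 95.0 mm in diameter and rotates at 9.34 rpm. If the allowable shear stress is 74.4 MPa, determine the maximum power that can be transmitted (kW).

J = πd⁴/32 = π(0.0950)⁴/32 = 7.996×10^-6 m⁴.
T_max = τ_allow·J/r = 7.44×10^7 × 7.996×10^-6 / 0.0475 = 12520 N·m.
ω = 2π·9.34/60 = 0.9781 rad/s, so P_max = T_max·ω = 1.225×10^4 W.

12.3 kW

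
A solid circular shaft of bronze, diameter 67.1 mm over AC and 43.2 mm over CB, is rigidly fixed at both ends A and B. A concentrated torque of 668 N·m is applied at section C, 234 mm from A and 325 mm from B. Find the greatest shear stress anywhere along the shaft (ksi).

Compatibility: T_A·a/J_AC = T_B·b/J_CB with T_A + T_B = T₀.
J_AC = 1.99×10^-6 m⁴, J_CB = 3.42×10^-7 m⁴, so T_A = T₀·(J_AC/a)/((J_AC/a)+(J_CB/b)) = 594.5 N·m, T_B = 73.54 N·m.
τ in each portion: τ_AC = 1.00×10^7 Pa, τ_CB = 4.65×10^6 Pa; maximum is in AC.
τ_max = T_AC·r/J = 594.5·0.0335/1.99×10^-6 = 1.002×10^7 Pa.

1.45 ksi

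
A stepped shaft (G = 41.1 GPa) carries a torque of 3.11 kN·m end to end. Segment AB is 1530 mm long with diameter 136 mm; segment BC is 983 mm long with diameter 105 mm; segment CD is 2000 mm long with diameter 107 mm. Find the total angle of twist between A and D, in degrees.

J_AB = π(0.136)⁴/32 = 3.36×10^-5 m⁴; J_BC = π(0.105)⁴/32 = 1.19×10^-5 m⁴; J_CD = π(0.107)⁴/32 = 1.29×10^-5 m⁴.
θ = (T/G)·Σ L_i/J_i = (3110/41.1×10⁹)·(1.53/3.36×10^-5 + 0.983/1.19×10^-5 + 2.00/1.29×10^-5) = 0.02144 rad.

1.23°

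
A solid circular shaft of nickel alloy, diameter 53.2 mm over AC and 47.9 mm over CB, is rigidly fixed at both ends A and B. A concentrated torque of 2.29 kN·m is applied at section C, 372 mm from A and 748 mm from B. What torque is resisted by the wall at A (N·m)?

1730 N·m

Compatibility: T_A·a/J_AC = T_B·b/J_CB with T_A + T_B = T₀.
J_AC = 7.86×10^-7 m⁴, J_CB = 5.17×10^-7 m⁴, so T_A = T₀·(J_AC/a)/((J_AC/a)+(J_CB/b)) = 1726 N·m, T_B = 564.1 N·m.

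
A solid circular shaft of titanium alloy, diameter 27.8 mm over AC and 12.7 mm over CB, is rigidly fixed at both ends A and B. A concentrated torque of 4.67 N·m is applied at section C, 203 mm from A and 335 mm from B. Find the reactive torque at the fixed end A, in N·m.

4.55 N·m

Compatibility: T_A·a/J_AC = T_B·b/J_CB with T_A + T_B = T₀.
J_AC = 5.86×10^-8 m⁴, J_CB = 2.55×10^-9 m⁴, so T_A = T₀·(J_AC/a)/((J_AC/a)+(J_CB/b)) = 4.550 N·m, T_B = 0.1201 N·m.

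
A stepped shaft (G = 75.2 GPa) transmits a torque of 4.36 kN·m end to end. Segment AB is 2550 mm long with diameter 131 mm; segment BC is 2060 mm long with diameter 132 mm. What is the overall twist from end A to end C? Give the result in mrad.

J_AB = π(0.131)⁴/32 = 2.89×10^-5 m⁴; J_BC = π(0.132)⁴/32 = 2.98×10^-5 m⁴.
θ = (T/G)·Σ L_i/J_i = (4360/75.2×10⁹)·(2.55/2.89×10^-5 + 2.06/2.98×10^-5) = 9.121×10^-3 rad.

9.12 mrad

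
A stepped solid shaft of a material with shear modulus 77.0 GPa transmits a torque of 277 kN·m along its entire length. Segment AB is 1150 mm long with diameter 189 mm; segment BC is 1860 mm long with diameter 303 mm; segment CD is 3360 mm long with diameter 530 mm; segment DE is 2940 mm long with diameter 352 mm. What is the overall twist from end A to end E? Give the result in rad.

0.0497 rad

J_AB = π(0.189)⁴/32 = 1.25×10^-4 m⁴; J_BC = π(0.303)⁴/32 = 8.28×10^-4 m⁴; J_CD = π(0.530)⁴/32 = 7.75×10^-3 m⁴; J_DE = π(0.352)⁴/32 = 1.51×10^-3 m⁴.
θ = (T/G)·Σ L_i/J_i = (277000/77.0×10⁹)·(1.15/1.25×10^-4 + 1.86/8.28×10^-4 + 3.36/7.75×10^-3 + 2.94/1.51×10^-3) = 0.04969 rad.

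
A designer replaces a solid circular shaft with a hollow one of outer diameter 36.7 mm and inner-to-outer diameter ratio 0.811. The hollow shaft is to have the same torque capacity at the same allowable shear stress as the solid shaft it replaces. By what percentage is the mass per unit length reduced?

50.1 %

Equal τ_max and T ⇒ the solid shaft needs d_s³ = d_o³(1−k⁴), so d_s = 36.7·(1−0.811⁴)^(1/3) = 30.38 mm.
Area ratio A_h/A_s = d_o²(1−k²)/d_s² = (1−k²)/(1−k⁴)^(2/3) = 0.4994.
Mass saving = 1 − 0.4994 = 50.1 %.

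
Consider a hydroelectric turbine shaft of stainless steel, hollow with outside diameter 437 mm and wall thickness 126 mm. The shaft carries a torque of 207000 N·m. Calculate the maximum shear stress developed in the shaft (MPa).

J = π(d_o⁴ − d_i⁴)/32 = π(0.437⁴ − 0.185⁴)/32 = 3.465×10^-3 m⁴.
τ_max = T·r/J = 207000 × 0.218 / 3.465×10^-3 = 1.305×10^7 Pa.

13.1 MPa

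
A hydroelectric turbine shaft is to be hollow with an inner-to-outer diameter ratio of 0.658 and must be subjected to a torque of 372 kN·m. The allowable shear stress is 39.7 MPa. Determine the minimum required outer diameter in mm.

389 mm

For a hollow shaft with d_i/d_o = 0.658: τ_max = 16T/(π d_o³ (1−k⁴)), so d_o = [16T/(π τ_allow (1−k⁴))]^(1/3) = [16·372000/(π·3.97×10^7·0.8125)]^(1/3) = 0.3887 m.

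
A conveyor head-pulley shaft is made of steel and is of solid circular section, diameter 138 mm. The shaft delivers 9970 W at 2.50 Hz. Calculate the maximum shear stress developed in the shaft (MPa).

1.23 MPa

ω = 2π·2.50 = 15.71 rad/s, so T = P/ω = 9970 / 15.71 = 634.7 N·m.
J = πd⁴/32 = π(0.138)⁴/32 = 3.561×10^-5 m⁴.
τ_max = T·r/J = 634.7 × 0.0690 / 3.561×10^-5 = 1.230×10^6 Pa.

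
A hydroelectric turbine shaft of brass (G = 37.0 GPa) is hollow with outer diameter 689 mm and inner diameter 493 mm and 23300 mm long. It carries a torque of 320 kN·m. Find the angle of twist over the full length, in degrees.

0.707°

J = π(d_o⁴ − d_i⁴)/32 = π(0.689⁴ − 0.493⁴)/32 = 0.01633 m⁴.
θ = T·L/(G·J) = 320000 × 23.3 / (37.0×10⁹ × 0.01633) = 0.01234 rad.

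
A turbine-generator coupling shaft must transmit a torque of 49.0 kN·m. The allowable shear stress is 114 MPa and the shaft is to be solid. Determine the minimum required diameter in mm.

130 mm

For a solid shaft τ_max = 16T/(πd³), so d = (16T/(π τ_allow))^(1/3) = (16·49000/(π·1.14×10^8))^(1/3) = 0.1298 m.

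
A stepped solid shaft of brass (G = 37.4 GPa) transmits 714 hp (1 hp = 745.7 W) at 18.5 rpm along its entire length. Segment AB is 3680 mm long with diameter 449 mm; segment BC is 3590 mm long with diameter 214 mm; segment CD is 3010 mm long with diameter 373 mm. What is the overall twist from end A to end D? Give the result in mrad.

147 mrad

ω = 2π·18.5/60 = 1.937 rad/s, so T = P/ω = 714×745.7 / 1.937 = 274800 N·m.
J_AB = π(0.449)⁴/32 = 3.99×10^-3 m⁴; J_BC = π(0.214)⁴/32 = 2.06×10^-4 m⁴; J_CD = π(0.373)⁴/32 = 1.90×10^-3 m⁴.
θ = (T/G)·Σ L_i/J_i = (274800/37.4×10⁹)·(3.68/3.99×10^-3 + 3.59/2.06×10^-4 + 3.01/1.90×10^-3) = 0.1465 rad.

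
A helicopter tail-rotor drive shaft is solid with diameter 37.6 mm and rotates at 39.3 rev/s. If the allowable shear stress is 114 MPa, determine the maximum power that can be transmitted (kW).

J = πd⁴/32 = π(0.0376)⁴/32 = 1.962×10^-7 m⁴.
T_max = τ_allow·J/r = 1.14×10^8 × 1.962×10^-7 / 0.0188 = 1190 N·m.
ω = 2π·39.3 = 246.9 rad/s, so P_max = T_max·ω = 2.938×10^5 W.

294 kW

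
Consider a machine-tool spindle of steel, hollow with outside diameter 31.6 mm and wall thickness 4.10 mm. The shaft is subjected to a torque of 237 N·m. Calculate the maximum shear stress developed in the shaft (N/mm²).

54.7 N/mm²

J = π(d_o⁴ − d_i⁴)/32 = π(0.0316⁴ − 0.0234⁴)/32 = 6.846×10^-8 m⁴.
τ_max = T·r/J = 237.0 × 0.0158 / 6.846×10^-8 = 5.470×10^7 Pa.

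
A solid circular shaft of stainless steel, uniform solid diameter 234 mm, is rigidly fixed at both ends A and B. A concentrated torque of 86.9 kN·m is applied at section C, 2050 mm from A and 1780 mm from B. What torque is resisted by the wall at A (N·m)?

With uniform GJ and both ends fixed, compatibility θ_AC = θ_CB gives T_A·a = T_B·b, together with T_A + T_B = T₀.
T_A = T₀·b/(a+b) = 86900·1780/3830 = 40390 N·m; T_B = 46510 N·m.

40400 N·m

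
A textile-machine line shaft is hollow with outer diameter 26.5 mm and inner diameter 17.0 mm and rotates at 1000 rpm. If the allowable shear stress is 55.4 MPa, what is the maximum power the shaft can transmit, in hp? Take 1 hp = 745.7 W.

J = π(d_o⁴ − d_i⁴)/32 = π(0.0265⁴ − 0.0170⁴)/32 = 4.022×10^-8 m⁴.
T_max = τ_allow·J/r = 5.54×10^7 × 4.022×10^-8 / 0.0132 = 168.1 N·m.
ω = 2π·1000/60 = 104.7 rad/s, so P_max = T_max·ω = 1.761×10^4 W.

23.6 hp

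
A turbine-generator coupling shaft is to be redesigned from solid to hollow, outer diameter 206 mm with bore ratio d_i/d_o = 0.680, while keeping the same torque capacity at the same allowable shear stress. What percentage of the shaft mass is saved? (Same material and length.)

Equal τ_max and T ⇒ the solid shaft needs d_s³ = d_o³(1−k⁴), so d_s = 206·(1−0.680⁴)^(1/3) = 190.1 mm.
Area ratio A_h/A_s = d_o²(1−k²)/d_s² = (1−k²)/(1−k⁴)^(2/3) = 0.6311.
Mass saving = 1 − 0.6311 = 36.9 %.

36.9 %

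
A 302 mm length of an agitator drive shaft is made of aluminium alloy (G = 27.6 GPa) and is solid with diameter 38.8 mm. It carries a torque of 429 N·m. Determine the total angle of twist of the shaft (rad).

0.0211 rad

J = πd⁴/32 = π(0.0388)⁴/32 = 2.225×10^-7 m⁴.
θ = T·L/(G·J) = 429.0 × 0.302 / (27.6×10⁹ × 2.225×10^-7) = 0.02110 rad.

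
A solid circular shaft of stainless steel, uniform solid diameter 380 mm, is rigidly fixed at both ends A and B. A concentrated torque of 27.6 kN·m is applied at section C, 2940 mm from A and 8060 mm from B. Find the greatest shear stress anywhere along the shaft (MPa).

With uniform GJ and both ends fixed, compatibility θ_AC = θ_CB gives T_A·a = T_B·b, together with T_A + T_B = T₀.
T_A = T₀·b/(a+b) = 27600·8060/11000 = 20220 N·m; T_B = 7377 N·m.
τ in each portion: τ_AC = 1.88×10^6 Pa, τ_CB = 6.85×10^5 Pa; maximum is in AC.
τ_max = T_AC·r/J = 20220·0.190/2.05×10^-3 = 1.877×10^6 Pa.

1.88 MPa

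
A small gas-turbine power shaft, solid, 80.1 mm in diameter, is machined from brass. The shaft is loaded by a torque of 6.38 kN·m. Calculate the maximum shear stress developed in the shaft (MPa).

63.2 MPa

J = πd⁴/32 = π(0.0801)⁴/32 = 4.041×10^-6 m⁴.
τ_max = T·r/J = 6380 × 0.0400 / 4.041×10^-6 = 6.323×10^7 Pa.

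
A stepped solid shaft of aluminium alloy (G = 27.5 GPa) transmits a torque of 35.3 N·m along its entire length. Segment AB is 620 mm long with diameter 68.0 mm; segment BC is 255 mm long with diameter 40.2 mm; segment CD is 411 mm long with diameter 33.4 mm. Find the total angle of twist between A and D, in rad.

J_AB = π(0.0680)⁴/32 = 2.10×10^-6 m⁴; J_BC = π(0.0402)⁴/32 = 2.56×10^-7 m⁴; J_CD = π(0.0334)⁴/32 = 1.22×10^-7 m⁴.
θ = (T/G)·Σ L_i/J_i = (35.30/27.5×10⁹)·(0.620/2.10×10^-6 + 0.255/2.56×10^-7 + 0.411/1.22×10^-7) = 5.974×10^-3 rad.

0.00597 rad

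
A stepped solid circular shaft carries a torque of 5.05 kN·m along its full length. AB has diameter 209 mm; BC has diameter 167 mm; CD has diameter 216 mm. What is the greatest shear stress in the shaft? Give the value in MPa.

5.52 MPa

Under the same torque, τ_max = 16T/(πd³) is largest where d is smallest — segment BC (d = 167 mm).
τ_max = 16·5050/(π·(0.167)³) = 5.522×10^6 Pa.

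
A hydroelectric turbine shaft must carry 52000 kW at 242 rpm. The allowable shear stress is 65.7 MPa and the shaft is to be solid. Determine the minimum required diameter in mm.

ω = 2π·242/60 = 25.34 rad/s, so T = P/ω = 52000×10³ / 25.34 = 2.052e6 N·m.
For a solid shaft τ_max = 16T/(πd³), so d = (16T/(π τ_allow))^(1/3) = (16·2.052e6/(π·6.57×10^7))^(1/3) = 0.5418 m.

542 mm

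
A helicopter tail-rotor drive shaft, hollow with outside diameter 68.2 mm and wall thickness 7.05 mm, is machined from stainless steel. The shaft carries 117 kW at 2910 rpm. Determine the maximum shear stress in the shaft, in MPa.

10.2 MPa

ω = 2π·2910/60 = 304.7 rad/s, so T = P/ω = 117×10³ / 304.7 = 383.9 N·m.
J = π(d_o⁴ − d_i⁴)/32 = π(0.0682⁴ − 0.0541⁴)/32 = 1.283×10^-6 m⁴.
τ_max = T·r/J = 383.9 × 0.0341 / 1.283×10^-6 = 1.021×10^7 Pa.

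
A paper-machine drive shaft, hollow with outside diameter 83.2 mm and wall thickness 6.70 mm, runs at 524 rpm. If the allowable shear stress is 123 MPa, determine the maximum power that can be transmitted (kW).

J = π(d_o⁴ − d_i⁴)/32 = π(0.0832⁴ − 0.0698⁴)/32 = 2.374×10^-6 m⁴.
T_max = τ_allow·J/r = 1.23×10^8 × 2.374×10^-6 / 0.0416 = 7019 N·m.
ω = 2π·524/60 = 54.87 rad/s, so P_max = T_max·ω = 3.852×10^5 W.

385 kW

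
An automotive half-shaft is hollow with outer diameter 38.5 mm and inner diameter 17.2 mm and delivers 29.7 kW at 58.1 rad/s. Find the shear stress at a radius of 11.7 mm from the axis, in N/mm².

ω = 58.1 rad/s, so T = P/ω = 29.7×10³ / 58.10 = 511.2 N·m.
J = π(d_o⁴ − d_i⁴)/32 = π(0.0385⁴ − 0.0172⁴)/32 = 2.071×10^-7 m⁴.
Shear stress varies linearly with radius: τ = T·r/J = 511.2 × 0.0117 / 2.071×10^-7 = 2.888×10^7 Pa.

28.9 N/mm²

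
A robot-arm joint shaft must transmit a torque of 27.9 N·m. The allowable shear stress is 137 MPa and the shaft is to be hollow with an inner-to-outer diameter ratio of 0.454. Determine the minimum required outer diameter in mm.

For a hollow shaft with d_i/d_o = 0.454: τ_max = 16T/(π d_o³ (1−k⁴)), so d_o = [16T/(π τ_allow (1−k⁴))]^(1/3) = [16·27.90/(π·1.37×10^8·0.9575)]^(1/3) = 0.01027 m.

10.3 mm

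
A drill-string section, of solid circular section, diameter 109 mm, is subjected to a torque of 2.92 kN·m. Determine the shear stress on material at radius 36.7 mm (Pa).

J = πd⁴/32 = π(0.109)⁴/32 = 1.386×10^-5 m⁴.
Shear stress varies linearly with radius: τ = T·r/J = 2920 × 0.0367 / 1.386×10^-5 = 7.733×10^6 Pa.

7.73e6 Pa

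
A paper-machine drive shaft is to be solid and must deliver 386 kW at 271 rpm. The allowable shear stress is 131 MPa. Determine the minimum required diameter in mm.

ω = 2π·271/60 = 28.38 rad/s, so T = P/ω = 386×10³ / 28.38 = 13600 N·m.
For a solid shaft τ_max = 16T/(πd³), so d = (16T/(π τ_allow))^(1/3) = (16·13600/(π·1.31×10^8))^(1/3) = 0.08087 m.

80.9 mm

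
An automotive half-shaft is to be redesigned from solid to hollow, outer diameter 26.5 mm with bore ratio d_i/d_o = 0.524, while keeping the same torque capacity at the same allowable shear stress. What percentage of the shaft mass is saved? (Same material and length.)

Equal τ_max and T ⇒ the solid shaft needs d_s³ = d_o³(1−k⁴), so d_s = 26.5·(1−0.524⁴)^(1/3) = 25.82 mm.
Area ratio A_h/A_s = d_o²(1−k²)/d_s² = (1−k²)/(1−k⁴)^(2/3) = 0.7643.
Mass saving = 1 − 0.7643 = 23.6 %.

23.6 %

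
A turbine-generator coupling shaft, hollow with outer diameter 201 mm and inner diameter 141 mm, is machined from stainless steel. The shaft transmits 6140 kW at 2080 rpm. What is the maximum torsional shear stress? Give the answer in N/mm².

ω = 2π·2080/60 = 217.8 rad/s, so T = P/ω = 6140×10³ / 217.8 = 28190 N·m.
J = π(d_o⁴ − d_i⁴)/32 = π(0.201⁴ − 0.141⁴)/32 = 1.214×10^-4 m⁴.
τ_max = T·r/J = 28190 × 0.101 / 1.214×10^-4 = 2.333×10^7 Pa.

23.3 N/mm²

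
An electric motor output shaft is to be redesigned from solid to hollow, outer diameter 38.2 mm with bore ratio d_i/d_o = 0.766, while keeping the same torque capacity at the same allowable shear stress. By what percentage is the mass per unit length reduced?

45.2 %

Equal τ_max and T ⇒ the solid shaft needs d_s³ = d_o³(1−k⁴), so d_s = 38.2·(1−0.766⁴)^(1/3) = 33.19 mm.
Area ratio A_h/A_s = d_o²(1−k²)/d_s² = (1−k²)/(1−k⁴)^(2/3) = 0.5475.
Mass saving = 1 − 0.5475 = 45.2 %.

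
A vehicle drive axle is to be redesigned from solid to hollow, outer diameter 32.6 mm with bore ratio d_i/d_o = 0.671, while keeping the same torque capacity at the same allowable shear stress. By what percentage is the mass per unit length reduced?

Equal τ_max and T ⇒ the solid shaft needs d_s³ = d_o³(1−k⁴), so d_s = 32.6·(1−0.671⁴)^(1/3) = 30.23 mm.
Area ratio A_h/A_s = d_o²(1−k²)/d_s² = (1−k²)/(1−k⁴)^(2/3) = 0.6394.
Mass saving = 1 − 0.6394 = 36.1 %.

36.1 %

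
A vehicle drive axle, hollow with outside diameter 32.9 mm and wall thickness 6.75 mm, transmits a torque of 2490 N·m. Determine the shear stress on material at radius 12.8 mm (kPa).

315000 kPa

J = π(d_o⁴ − d_i⁴)/32 = π(0.0329⁴ − 0.0194⁴)/32 = 1.011×10^-7 m⁴.
Shear stress varies linearly with radius: τ = T·r/J = 2490 × 0.0128 / 1.011×10^-7 = 3.152×10^8 Pa.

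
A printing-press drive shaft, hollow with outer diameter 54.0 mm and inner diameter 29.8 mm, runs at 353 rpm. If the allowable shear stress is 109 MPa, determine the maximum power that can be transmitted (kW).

113 kW

J = π(d_o⁴ − d_i⁴)/32 = π(0.0540⁴ − 0.0298⁴)/32 = 7.574×10^-7 m⁴.
T_max = τ_allow·J/r = 1.09×10^8 × 7.574×10^-7 / 0.0270 = 3058 N·m.
ω = 2π·353/60 = 36.97 rad/s, so P_max = T_max·ω = 1.130×10^5 W.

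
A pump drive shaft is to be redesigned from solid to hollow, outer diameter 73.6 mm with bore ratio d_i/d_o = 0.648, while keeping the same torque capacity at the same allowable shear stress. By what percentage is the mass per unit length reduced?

34.0 %

Equal τ_max and T ⇒ the solid shaft needs d_s³ = d_o³(1−k⁴), so d_s = 73.6·(1−0.648⁴)^(1/3) = 68.99 mm.
Area ratio A_h/A_s = d_o²(1−k²)/d_s² = (1−k²)/(1−k⁴)^(2/3) = 0.6602.
Mass saving = 1 − 0.6602 = 34.0 %.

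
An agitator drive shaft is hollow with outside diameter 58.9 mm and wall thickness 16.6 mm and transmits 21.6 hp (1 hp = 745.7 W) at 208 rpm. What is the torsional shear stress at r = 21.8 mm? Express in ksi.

2.05 ksi

ω = 2π·208/60 = 21.78 rad/s, so T = P/ω = 21.6×745.7 / 21.78 = 739.5 N·m.
J = π(d_o⁴ − d_i⁴)/32 = π(0.0589⁴ − 0.0257⁴)/32 = 1.139×10^-6 m⁴.
Shear stress varies linearly with radius: τ = T·r/J = 739.5 × 0.0218 / 1.139×10^-6 = 1.416×10^7 Pa.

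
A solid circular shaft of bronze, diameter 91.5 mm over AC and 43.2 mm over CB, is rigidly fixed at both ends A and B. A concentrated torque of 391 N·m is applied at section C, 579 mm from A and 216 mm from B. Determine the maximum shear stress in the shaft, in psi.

Compatibility: T_A·a/J_AC = T_B·b/J_CB with T_A + T_B = T₀.
J_AC = 6.88×10^-6 m⁴, J_CB = 3.42×10^-7 m⁴, so T_A = T₀·(J_AC/a)/((J_AC/a)+(J_CB/b)) = 345.0 N·m, T_B = 45.96 N·m.
τ in each portion: τ_AC = 2.29×10^6 Pa, τ_CB = 2.90×10^6 Pa; maximum is in CB.
τ_max = T_CB·r/J = 45.96·0.0216/3.42×10^-7 = 2.903×10^6 Pa.

421 psi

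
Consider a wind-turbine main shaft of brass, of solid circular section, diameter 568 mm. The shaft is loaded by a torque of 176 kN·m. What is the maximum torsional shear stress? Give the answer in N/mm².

J = πd⁴/32 = π(0.568)⁴/32 = 0.01022 m⁴.
τ_max = T·r/J = 176000 × 0.284 / 0.01022 = 4.891×10^6 Pa.

4.89 N/mm²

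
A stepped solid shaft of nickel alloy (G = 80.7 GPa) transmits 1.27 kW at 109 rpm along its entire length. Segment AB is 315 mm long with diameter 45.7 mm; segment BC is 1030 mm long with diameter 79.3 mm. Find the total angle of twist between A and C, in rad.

0.00138 rad

ω = 2π·109/60 = 11.41 rad/s, so T = P/ω = 1.27×10³ / 11.41 = 111.3 N·m.
J_AB = π(0.0457)⁴/32 = 4.28×10^-7 m⁴; J_BC = π(0.0793)⁴/32 = 3.88×10^-6 m⁴.
θ = (T/G)·Σ L_i/J_i = (111.3/80.7×10⁹)·(0.315/4.28×10^-7 + 1.03/3.88×10^-6) = 1.380×10^-3 rad.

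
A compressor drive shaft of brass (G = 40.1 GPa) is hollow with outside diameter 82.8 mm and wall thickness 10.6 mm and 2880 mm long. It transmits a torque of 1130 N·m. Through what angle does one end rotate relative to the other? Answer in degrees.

J = π(d_o⁴ − d_i⁴)/32 = π(0.0828⁴ − 0.0616⁴)/32 = 3.201×10^-6 m⁴.
θ = T·L/(G·J) = 1130 × 2.88 / (40.1×10⁹ × 3.201×10^-6) = 0.02535 rad.

1.45°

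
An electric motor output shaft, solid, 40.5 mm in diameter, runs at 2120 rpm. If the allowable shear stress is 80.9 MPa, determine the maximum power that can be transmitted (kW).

234 kW

J = πd⁴/32 = π(0.0405)⁴/32 = 2.641×10^-7 m⁴.
T_max = τ_allow·J/r = 8.09×10^7 × 2.641×10^-7 / 0.0203 = 1055 N·m.
ω = 2π·2120/60 = 222.0 rad/s, so P_max = T_max·ω = 2.343×10^5 W.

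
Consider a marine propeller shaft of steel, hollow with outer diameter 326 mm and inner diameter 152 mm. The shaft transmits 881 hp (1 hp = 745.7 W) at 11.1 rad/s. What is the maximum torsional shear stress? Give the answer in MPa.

9.13 MPa

ω = 11.1 rad/s, so T = P/ω = 881×745.7 / 11.10 = 59190 N·m.
J = π(d_o⁴ − d_i⁴)/32 = π(0.326⁴ − 0.152⁴)/32 = 1.056×10^-3 m⁴.
τ_max = T·r/J = 59190 × 0.163 / 1.056×10^-3 = 9.132×10^6 Pa.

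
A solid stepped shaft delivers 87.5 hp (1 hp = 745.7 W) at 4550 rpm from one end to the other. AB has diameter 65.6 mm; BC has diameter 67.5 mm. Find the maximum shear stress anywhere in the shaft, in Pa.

2.47e6 Pa

ω = 2π·4550/60 = 476.5 rad/s, so T = P/ω = 87.5×745.7 / 476.5 = 136.9 N·m.
Under the same torque, τ_max = 16T/(πd³) is largest where d is smallest — segment AB (d = 65.6 mm).
τ_max = 16·136.9/(π·(0.0656)³) = 2.471×10^6 Pa.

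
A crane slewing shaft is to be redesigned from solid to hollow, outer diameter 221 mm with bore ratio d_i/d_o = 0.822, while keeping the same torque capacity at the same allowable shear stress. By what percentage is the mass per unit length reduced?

51.3 %

Equal τ_max and T ⇒ the solid shaft needs d_s³ = d_o³(1−k⁴), so d_s = 221·(1−0.822⁴)^(1/3) = 180.3 mm.
Area ratio A_h/A_s = d_o²(1−k²)/d_s² = (1−k²)/(1−k⁴)^(2/3) = 0.4870.
Mass saving = 1 − 0.4870 = 51.3 %.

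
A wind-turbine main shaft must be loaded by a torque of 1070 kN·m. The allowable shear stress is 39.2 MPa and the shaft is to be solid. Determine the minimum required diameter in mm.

518 mm

For a solid shaft τ_max = 16T/(πd³), so d = (16T/(π τ_allow))^(1/3) = (16·1.070e6/(π·3.92×10^7))^(1/3) = 0.5180 m.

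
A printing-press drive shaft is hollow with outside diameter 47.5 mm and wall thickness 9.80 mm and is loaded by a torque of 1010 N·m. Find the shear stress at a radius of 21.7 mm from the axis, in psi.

7220 psi

J = π(d_o⁴ − d_i⁴)/32 = π(0.0475⁴ − 0.0279⁴)/32 = 4.403×10^-7 m⁴.
Shear stress varies linearly with radius: τ = T·r/J = 1010 × 0.0217 / 4.403×10^-7 = 4.978×10^7 Pa.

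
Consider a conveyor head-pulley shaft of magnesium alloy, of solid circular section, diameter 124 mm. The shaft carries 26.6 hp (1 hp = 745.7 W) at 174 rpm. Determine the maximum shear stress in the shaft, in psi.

ω = 2π·174/60 = 18.22 rad/s, so T = P/ω = 26.6×745.7 / 18.22 = 1089 N·m.
J = πd⁴/32 = π(0.124)⁴/32 = 2.321×10^-5 m⁴.
τ_max = T·r/J = 1089 × 0.0620 / 2.321×10^-5 = 2.908×10^6 Pa.

422 psi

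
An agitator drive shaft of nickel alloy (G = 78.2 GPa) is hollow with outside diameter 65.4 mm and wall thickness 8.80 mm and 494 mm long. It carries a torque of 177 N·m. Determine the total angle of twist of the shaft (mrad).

J = π(d_o⁴ − d_i⁴)/32 = π(0.0654⁴ − 0.0478⁴)/32 = 1.283×10^-6 m⁴.
θ = T·L/(G·J) = 177.0 × 0.494 / (78.2×10⁹ × 1.283×10^-6) = 8.712×10^-4 rad.

0.871 mrad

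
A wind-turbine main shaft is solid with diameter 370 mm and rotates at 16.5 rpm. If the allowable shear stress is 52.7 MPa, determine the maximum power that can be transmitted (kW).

J = πd⁴/32 = π(0.370)⁴/32 = 1.840×10^-3 m⁴.
T_max = τ_allow·J/r = 5.27×10^7 × 1.840×10^-3 / 0.185 = 524100 N·m.
ω = 2π·16.5/60 = 1.728 rad/s, so P_max = T_max·ω = 9.056×10^5 W.

906 kW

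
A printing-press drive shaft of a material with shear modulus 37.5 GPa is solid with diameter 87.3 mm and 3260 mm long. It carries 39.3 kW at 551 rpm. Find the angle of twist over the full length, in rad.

0.0104 rad

ω = 2π·551/60 = 57.70 rad/s, so T = P/ω = 39.3×10³ / 57.70 = 681.1 N·m.
J = πd⁴/32 = π(0.0873)⁴/32 = 5.702×10^-6 m⁴.
θ = T·L/(G·J) = 681.1 × 3.26 / (37.5×10⁹ × 5.702×10^-6) = 0.01038 rad.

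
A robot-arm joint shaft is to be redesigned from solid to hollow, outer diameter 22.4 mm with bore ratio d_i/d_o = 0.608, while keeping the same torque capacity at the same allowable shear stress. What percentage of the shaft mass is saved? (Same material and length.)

30.5 %

Equal τ_max and T ⇒ the solid shaft needs d_s³ = d_o³(1−k⁴), so d_s = 22.4·(1−0.608⁴)^(1/3) = 21.33 mm.
Area ratio A_h/A_s = d_o²(1−k²)/d_s² = (1−k²)/(1−k⁴)^(2/3) = 0.6952.
Mass saving = 1 − 0.6952 = 30.5 %.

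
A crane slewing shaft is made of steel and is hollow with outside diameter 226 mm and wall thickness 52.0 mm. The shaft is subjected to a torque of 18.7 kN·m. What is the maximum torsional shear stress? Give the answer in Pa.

J = π(d_o⁴ − d_i⁴)/32 = π(0.226⁴ − 0.122⁴)/32 = 2.344×10^-4 m⁴.
τ_max = T·r/J = 18700 × 0.113 / 2.344×10^-4 = 9.016×10^6 Pa.

9.02e6 Pa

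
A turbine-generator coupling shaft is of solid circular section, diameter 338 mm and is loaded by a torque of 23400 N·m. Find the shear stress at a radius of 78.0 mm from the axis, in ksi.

J = πd⁴/32 = π(0.338)⁴/32 = 1.281×10^-3 m⁴.
Shear stress varies linearly with radius: τ = T·r/J = 23400 × 0.0780 / 1.281×10^-3 = 1.424×10^6 Pa.

0.207 ksi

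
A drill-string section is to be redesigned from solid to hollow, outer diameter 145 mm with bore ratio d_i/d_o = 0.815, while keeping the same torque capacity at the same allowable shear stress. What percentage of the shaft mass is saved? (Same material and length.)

50.5 %

Equal τ_max and T ⇒ the solid shaft needs d_s³ = d_o³(1−k⁴), so d_s = 145·(1−0.815⁴)^(1/3) = 119.4 mm.
Area ratio A_h/A_s = d_o²(1−k²)/d_s² = (1−k²)/(1−k⁴)^(2/3) = 0.4949.
Mass saving = 1 − 0.4949 = 50.5 %.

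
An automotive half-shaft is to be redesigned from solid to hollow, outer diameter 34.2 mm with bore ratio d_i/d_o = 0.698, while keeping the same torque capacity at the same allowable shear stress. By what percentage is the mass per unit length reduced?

38.6 %

Equal τ_max and T ⇒ the solid shaft needs d_s³ = d_o³(1−k⁴), so d_s = 34.2·(1−0.698⁴)^(1/3) = 31.25 mm.
Area ratio A_h/A_s = d_o²(1−k²)/d_s² = (1−k²)/(1−k⁴)^(2/3) = 0.6143.
Mass saving = 1 − 0.6143 = 38.6 %.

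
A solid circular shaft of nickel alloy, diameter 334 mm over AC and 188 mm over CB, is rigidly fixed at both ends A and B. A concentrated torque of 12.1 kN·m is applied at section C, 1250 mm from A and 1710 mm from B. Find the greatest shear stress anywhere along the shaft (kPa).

Compatibility: T_A·a/J_AC = T_B·b/J_CB with T_A + T_B = T₀.
J_AC = 1.22×10^-3 m⁴, J_CB = 1.23×10^-4 m⁴, so T_A = T₀·(J_AC/a)/((J_AC/a)+(J_CB/b)) = 11270 N·m, T_B = 827.2 N·m.
τ in each portion: τ_AC = 1.54×10^6 Pa, τ_CB = 6.34×10^5 Pa; maximum is in AC.
τ_max = T_AC·r/J = 11270·0.167/1.22×10^-3 = 1.541×10^6 Pa.

1540 kPa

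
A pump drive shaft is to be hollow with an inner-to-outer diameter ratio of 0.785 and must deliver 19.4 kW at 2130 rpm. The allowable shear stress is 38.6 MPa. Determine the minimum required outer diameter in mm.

ω = 2π·2130/60 = 223.1 rad/s, so T = P/ω = 19.4×10³ / 223.1 = 86.97 N·m.
For a hollow shaft with d_i/d_o = 0.785: τ_max = 16T/(π d_o³ (1−k⁴)), so d_o = [16T/(π τ_allow (1−k⁴))]^(1/3) = [16·86.97/(π·3.86×10^7·0.6203)]^(1/3) = 0.02645 m.

26.4 mm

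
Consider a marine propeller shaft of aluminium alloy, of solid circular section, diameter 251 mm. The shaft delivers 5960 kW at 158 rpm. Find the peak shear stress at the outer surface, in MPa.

ω = 2π·158/60 = 16.55 rad/s, so T = P/ω = 5960×10³ / 16.55 = 360200 N·m.
J = πd⁴/32 = π(0.251)⁴/32 = 3.897×10^-4 m⁴.
τ_max = T·r/J = 360200 × 0.126 / 3.897×10^-4 = 1.160×10^8 Pa.

116 MPa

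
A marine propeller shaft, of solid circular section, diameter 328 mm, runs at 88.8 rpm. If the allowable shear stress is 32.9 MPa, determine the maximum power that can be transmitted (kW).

2120 kW

J = πd⁴/32 = π(0.328)⁴/32 = 1.136×10^-3 m⁴.
T_max = τ_allow·J/r = 3.29×10^7 × 1.136×10^-3 / 0.164 = 228000 N·m.
ω = 2π·88.8/60 = 9.299 rad/s, so P_max = T_max·ω = 2.120×10^6 W.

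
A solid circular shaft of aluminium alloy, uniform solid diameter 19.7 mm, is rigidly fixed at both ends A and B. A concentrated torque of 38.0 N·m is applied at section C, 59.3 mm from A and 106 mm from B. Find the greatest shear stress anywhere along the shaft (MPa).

With uniform GJ and both ends fixed, compatibility θ_AC = θ_CB gives T_A·a = T_B·b, together with T_A + T_B = T₀.
T_A = T₀·b/(a+b) = 38.00·106/165.3 = 24.37 N·m; T_B = 13.63 N·m.
τ in each portion: τ_AC = 1.62×10^7 Pa, τ_CB = 9.08×10^6 Pa; maximum is in AC.
τ_max = T_AC·r/J = 24.37·0.00985/1.48×10^-8 = 1.623×10^7 Pa.

16.2 MPa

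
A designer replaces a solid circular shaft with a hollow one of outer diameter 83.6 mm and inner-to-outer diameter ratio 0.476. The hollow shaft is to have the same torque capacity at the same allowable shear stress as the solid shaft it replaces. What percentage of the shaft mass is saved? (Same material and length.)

Equal τ_max and T ⇒ the solid shaft needs d_s³ = d_o³(1−k⁴), so d_s = 83.6·(1−0.476⁴)^(1/3) = 82.14 mm.
Area ratio A_h/A_s = d_o²(1−k²)/d_s² = (1−k²)/(1−k⁴)^(2/3) = 0.8011.
Mass saving = 1 − 0.8011 = 19.9 %.

19.9 %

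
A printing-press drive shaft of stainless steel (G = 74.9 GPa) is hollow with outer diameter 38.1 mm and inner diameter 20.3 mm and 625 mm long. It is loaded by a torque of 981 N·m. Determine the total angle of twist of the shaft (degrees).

2.47°

J = π(d_o⁴ − d_i⁴)/32 = π(0.0381⁴ − 0.0203⁴)/32 = 1.902×10^-7 m⁴.
θ = T·L/(G·J) = 981.0 × 0.625 / (74.9×10⁹ × 1.902×10^-7) = 0.04304 rad.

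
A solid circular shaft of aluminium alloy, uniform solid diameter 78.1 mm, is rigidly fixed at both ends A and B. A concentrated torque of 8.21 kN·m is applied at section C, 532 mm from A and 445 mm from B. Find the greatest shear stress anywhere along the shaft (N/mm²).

47.8 N/mm²

With uniform GJ and both ends fixed, compatibility θ_AC = θ_CB gives T_A·a = T_B·b, together with T_A + T_B = T₀.
T_A = T₀·b/(a+b) = 8210·445/977.0 = 3739 N·m; T_B = 4471 N·m.
τ in each portion: τ_AC = 4.00×10^7 Pa, τ_CB = 4.78×10^7 Pa; maximum is in CB.
τ_max = T_CB·r/J = 4471·0.0390/3.65×10^-6 = 4.779×10^7 Pa.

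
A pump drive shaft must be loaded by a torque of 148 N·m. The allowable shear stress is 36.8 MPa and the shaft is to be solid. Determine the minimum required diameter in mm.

27.4 mm

For a solid shaft τ_max = 16T/(πd³), so d = (16T/(π τ_allow))^(1/3) = (16·148.0/(π·3.68×10^7))^(1/3) = 0.02736 m.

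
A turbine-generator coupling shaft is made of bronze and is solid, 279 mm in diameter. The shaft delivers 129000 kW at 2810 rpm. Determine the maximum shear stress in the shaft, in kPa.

ω = 2π·2810/60 = 294.3 rad/s, so T = P/ω = 129000×10³ / 294.3 = 438400 N·m.
J = πd⁴/32 = π(0.279)⁴/32 = 5.949×10^-4 m⁴.
τ_max = T·r/J = 438400 × 0.140 / 5.949×10^-4 = 1.028×10^8 Pa.

103000 kPa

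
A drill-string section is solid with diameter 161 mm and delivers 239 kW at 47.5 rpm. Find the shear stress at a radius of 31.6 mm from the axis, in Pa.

2.30e7 Pa

ω = 2π·47.5/60 = 4.974 rad/s, so T = P/ω = 239×10³ / 4.974 = 48050 N·m.
J = πd⁴/32 = π(0.161)⁴/32 = 6.596×10^-5 m⁴.
Shear stress varies linearly with radius: τ = T·r/J = 48050 × 0.0316 / 6.596×10^-5 = 2.302×10^7 Pa.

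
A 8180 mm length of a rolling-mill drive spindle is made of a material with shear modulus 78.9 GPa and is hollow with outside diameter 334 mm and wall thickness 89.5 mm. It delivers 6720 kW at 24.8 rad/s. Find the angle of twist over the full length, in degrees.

1.38°

ω = 24.8 rad/s, so T = P/ω = 6720×10³ / 24.80 = 271000 N·m.
J = π(d_o⁴ − d_i⁴)/32 = π(0.334⁴ − 0.155⁴)/32 = 1.165×10^-3 m⁴.
θ = T·L/(G·J) = 271000 × 8.18 / (78.9×10⁹ × 1.165×10^-3) = 0.02411 rad.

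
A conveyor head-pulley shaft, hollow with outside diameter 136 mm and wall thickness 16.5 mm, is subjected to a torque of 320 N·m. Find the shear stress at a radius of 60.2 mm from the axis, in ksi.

0.124 ksi

J = π(d_o⁴ − d_i⁴)/32 = π(0.136⁴ − 0.103⁴)/32 = 2.254×10^-5 m⁴.
Shear stress varies linearly with radius: τ = T·r/J = 320.0 × 0.0602 / 2.254×10^-5 = 8.548×10^5 Pa.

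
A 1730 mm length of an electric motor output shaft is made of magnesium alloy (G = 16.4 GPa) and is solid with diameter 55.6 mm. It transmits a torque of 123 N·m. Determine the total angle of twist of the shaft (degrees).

0.792°

J = πd⁴/32 = π(0.0556)⁴/32 = 9.382×10^-7 m⁴.
θ = T·L/(G·J) = 123.0 × 1.73 / (16.4×10⁹ × 9.382×10^-7) = 0.01383 rad.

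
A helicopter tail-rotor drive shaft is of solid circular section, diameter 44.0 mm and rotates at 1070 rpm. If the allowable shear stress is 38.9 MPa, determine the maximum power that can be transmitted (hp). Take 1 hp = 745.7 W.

J = πd⁴/32 = π(0.0440)⁴/32 = 3.680×10^-7 m⁴.
T_max = τ_allow·J/r = 3.89×10^7 × 3.680×10^-7 / 0.0220 = 650.6 N·m.
ω = 2π·1070/60 = 112.1 rad/s, so P_max = T_max·ω = 7.290×10^4 W.

97.8 hp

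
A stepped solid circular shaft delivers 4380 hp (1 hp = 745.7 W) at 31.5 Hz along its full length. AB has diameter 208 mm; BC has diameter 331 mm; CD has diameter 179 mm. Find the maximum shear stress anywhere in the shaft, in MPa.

14.7 MPa

ω = 2π·31.5 = 197.9 rad/s, so T = P/ω = 4380×745.7 / 197.9 = 16500 N·m.
Under the same torque, τ_max = 16T/(πd³) is largest where d is smallest — segment CD (d = 179 mm).
τ_max = 16·16500/(π·(0.179)³) = 1.465×10^7 Pa.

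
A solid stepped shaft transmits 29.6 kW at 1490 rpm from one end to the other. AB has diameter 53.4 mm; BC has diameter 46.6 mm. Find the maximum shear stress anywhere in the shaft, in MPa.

ω = 2π·1490/60 = 156.0 rad/s, so T = P/ω = 29.6×10³ / 156.0 = 189.7 N·m.
Under the same torque, τ_max = 16T/(πd³) is largest where d is smallest — segment BC (d = 46.6 mm).
τ_max = 16·189.7/(π·(0.0466)³) = 9.547×10^6 Pa.

9.55 MPa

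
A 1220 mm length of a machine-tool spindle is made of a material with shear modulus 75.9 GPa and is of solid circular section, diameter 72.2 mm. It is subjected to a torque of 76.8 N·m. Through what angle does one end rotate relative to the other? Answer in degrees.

0.0265°

J = πd⁴/32 = π(0.0722)⁴/32 = 2.668×10^-6 m⁴.
θ = T·L/(G·J) = 76.80 × 1.22 / (75.9×10⁹ × 2.668×10^-6) = 4.627×10^-4 rad.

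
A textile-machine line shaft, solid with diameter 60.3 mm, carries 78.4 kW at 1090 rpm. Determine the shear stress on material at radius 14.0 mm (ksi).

ω = 2π·1090/60 = 114.1 rad/s, so T = P/ω = 78.4×10³ / 114.1 = 686.8 N·m.
J = πd⁴/32 = π(0.0603)⁴/32 = 1.298×10^-6 m⁴.
Shear stress varies linearly with radius: τ = T·r/J = 686.8 × 0.0140 / 1.298×10^-6 = 7.408×10^6 Pa.

1.07 ksi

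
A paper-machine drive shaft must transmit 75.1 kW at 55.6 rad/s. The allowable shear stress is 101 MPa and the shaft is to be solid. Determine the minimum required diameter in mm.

ω = 55.6 rad/s, so T = P/ω = 75.1×10³ / 55.60 = 1351 N·m.
For a solid shaft τ_max = 16T/(πd³), so d = (16T/(π τ_allow))^(1/3) = (16·1351/(π·1.01×10^8))^(1/3) = 0.04084 m.

40.8 mm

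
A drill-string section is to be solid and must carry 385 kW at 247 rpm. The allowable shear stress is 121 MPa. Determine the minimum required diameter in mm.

85.6 mm

ω = 2π·247/60 = 25.87 rad/s, so T = P/ω = 385×10³ / 25.87 = 14880 N·m.
For a solid shaft τ_max = 16T/(πd³), so d = (16T/(π τ_allow))^(1/3) = (16·14880/(π·1.21×10^8))^(1/3) = 0.08557 m.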